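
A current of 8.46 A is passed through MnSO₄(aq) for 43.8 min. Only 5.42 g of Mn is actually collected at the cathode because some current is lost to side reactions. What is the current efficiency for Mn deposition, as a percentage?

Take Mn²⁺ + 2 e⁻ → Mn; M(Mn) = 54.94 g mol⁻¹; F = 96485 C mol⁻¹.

Q = I·t = 8.460 × 2628.0 = 22230 C; n(e⁻) = 22230/96485 = 0.2304 mol.
Theoretical n(Mn) = n(e⁻)/2 = 0.1152 mol, i.e. m_theo = 0.1152 × 54.94 = 6.330 g.
Efficiency = m_actual / m_theo = 5.42 / 6.330 = 85.6 %.

85.6 %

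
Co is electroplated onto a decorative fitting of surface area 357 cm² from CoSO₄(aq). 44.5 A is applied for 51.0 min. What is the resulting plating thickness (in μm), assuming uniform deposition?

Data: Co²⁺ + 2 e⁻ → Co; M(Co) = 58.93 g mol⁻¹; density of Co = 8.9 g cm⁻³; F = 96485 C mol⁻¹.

131 μm

Q = I·t = 44.50 × 3060.0 = 136200 C; n(e⁻) = 1.411 mol.
n(Co) = n(e⁻)/2 = 0.7057 mol, so m = 0.7057 × 58.93 = 41.58 g.
Volume = m/ρ = 41.58 / 8.9 = 4.672 cm³.
Thickness = V/A = 4.672 / 357 = 0.0131 cm = 131 μm.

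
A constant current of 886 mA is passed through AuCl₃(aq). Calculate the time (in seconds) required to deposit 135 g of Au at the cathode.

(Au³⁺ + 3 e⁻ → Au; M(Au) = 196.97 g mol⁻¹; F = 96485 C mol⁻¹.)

2.24 × 10⁵ s

n(Au) = m/M = 135 / 196.97 = 0.6854 mol.
Each Au atom requires 3 electrons, so n(e⁻) = 3 × 0.6854 = 2.056 mol.
Q = n(e⁻)·F = 2.056 × 96485 = 198400 C.
t = Q/I = 198400 / 0.8860 A = 223900 s.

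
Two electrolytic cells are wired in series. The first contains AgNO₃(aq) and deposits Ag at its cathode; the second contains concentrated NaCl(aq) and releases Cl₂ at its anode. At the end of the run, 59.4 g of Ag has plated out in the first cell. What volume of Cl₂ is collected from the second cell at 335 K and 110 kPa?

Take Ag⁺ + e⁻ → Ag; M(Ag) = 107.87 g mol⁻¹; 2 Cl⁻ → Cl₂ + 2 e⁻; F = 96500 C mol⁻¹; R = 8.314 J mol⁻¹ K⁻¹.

6.97 L

n(Ag) = 59.4 / 107.87 = 0.5507 mol, so n(e⁻) = 1 × 0.5507 = 0.5507 mol.
The cells are in series, so the same 0.5507 mol of electrons passes through the second cell.
2 Cl⁻ → Cl₂ + 2 e⁻ — 2 mol e⁻ per mol Cl₂, so n(Cl₂) = 0.5507/2 = 0.2753 mol.
V = nRT/P = (0.2753 × 8.314 × 335) / (110 × 10³) = 0.00697 m³ = 6.97 L.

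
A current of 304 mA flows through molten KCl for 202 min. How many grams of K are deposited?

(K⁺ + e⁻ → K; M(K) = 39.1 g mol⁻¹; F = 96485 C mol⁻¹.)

Q = I·t = 0.3040 A × 12120 s = 3684 C.
n(e⁻) = Q/F = 3684 / 96485 = 0.03819 mol.
K⁺ + e⁻ → K, so n(K) = n(e⁻)/1 = 0.03819 mol.
m = n·M = 0.03819 × 39.1 = 1.49 g.

1.49 g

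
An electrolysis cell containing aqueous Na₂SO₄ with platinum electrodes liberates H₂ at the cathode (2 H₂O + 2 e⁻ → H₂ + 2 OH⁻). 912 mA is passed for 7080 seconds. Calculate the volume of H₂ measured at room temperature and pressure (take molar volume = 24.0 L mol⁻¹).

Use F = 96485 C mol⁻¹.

Q = I·t = 0.9120 A × 7080.0 s = 6457 C.
n(e⁻) = Q/F = 6457 / 96485 = 0.06692 mol.
2 electrons are transferred per H₂ molecule, so n(H₂) = 0.06692 / 2 = 0.03346 mol.
V = n × V_m = 0.03346 × 24.0 = 0.803 L.

0.803 L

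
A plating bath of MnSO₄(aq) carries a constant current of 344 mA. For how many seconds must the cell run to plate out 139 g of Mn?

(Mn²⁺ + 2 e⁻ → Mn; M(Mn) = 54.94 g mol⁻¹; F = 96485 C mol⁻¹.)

1.42 × 10⁶ s

n(Mn) = m/M = 139 / 54.94 = 2.530 mol.
Each Mn atom requires 2 electrons, so n(e⁻) = 2 × 2.530 = 5.060 mol.
Q = n(e⁻)·F = 5.060 × 96485 = 488200 C.
t = Q/I = 488200 / 0.3440 A = 1419000 s.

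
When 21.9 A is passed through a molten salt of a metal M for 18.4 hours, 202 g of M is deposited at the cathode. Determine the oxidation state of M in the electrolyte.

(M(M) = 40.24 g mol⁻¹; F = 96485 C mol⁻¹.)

+3

Q = I·t = 21.90 A × 66240 s = 1451000 C, so n(e⁻) = 1451000/96485 = 15.04 mol.
n(M) deposited = 202 / 40.24 = 5.020 mol.
Electrons per atom = n(e⁻)/n(M) = 15.04 / 5.020 = 3.00 ≈ 3, so the ion is M³⁺.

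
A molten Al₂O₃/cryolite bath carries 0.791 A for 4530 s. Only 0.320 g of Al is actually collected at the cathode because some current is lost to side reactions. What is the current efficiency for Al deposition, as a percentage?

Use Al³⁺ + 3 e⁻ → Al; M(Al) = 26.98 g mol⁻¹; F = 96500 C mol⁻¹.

95.8 %

Q = I·t = 0.7910 × 4530.0 = 3583 C; n(e⁻) = 3583/96500 = 0.03713 mol.
Theoretical n(Al) = n(e⁻)/3 = 0.01238 mol, i.e. m_theo = 0.01238 × 26.98 = 0.3339 g.
Efficiency = m_actual / m_theo = 0.320 / 0.3339 = 95.8 %.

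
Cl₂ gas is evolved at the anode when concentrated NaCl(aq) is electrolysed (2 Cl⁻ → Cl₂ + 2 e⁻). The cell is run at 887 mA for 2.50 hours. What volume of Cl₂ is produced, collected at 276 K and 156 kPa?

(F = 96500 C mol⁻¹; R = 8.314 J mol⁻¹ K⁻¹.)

Q = I·t = 0.8870 A × 9000.0 s = 7983 C.
n(e⁻) = Q/F = 7983 / 96500 = 0.08273 mol.
2 electrons are transferred per Cl₂ molecule, so n(Cl₂) = 0.08273 / 2 = 0.04136 mol.
V = nRT/P = (0.04136 × 8.314 × 276) / (156 × 10³ Pa) = 6.08 × 10⁻⁴ m³ = 0.608 L.

0.608 L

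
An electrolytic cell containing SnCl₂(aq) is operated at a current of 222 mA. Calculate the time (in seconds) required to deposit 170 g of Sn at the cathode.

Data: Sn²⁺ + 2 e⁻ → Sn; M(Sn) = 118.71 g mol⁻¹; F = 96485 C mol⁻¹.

1.24 × 10⁶ s

n(Sn) = m/M = 170 / 118.71 = 1.432 mol.
Each Sn atom requires 2 electrons, so n(e⁻) = 2 × 1.432 = 2.864 mol.
Q = n(e⁻)·F = 2.864 × 96485 = 276300 C.
t = Q/I = 276300 / 0.2220 A = 1245000 s.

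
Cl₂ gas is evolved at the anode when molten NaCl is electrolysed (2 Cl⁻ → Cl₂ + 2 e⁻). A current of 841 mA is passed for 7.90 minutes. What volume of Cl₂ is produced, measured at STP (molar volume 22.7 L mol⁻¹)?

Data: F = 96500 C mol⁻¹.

0.0469 L

Q = I·t = 0.8410 A × 474.00 s = 398.6 C.
n(e⁻) = Q/F = 398.6 / 96500 = 0.004131 mol.
2 electrons are transferred per Cl₂ molecule, so n(Cl₂) = 0.004131 / 2 = 0.002065 mol.
V = n × V_m = 0.002065 × 22.7 = 0.0469 L.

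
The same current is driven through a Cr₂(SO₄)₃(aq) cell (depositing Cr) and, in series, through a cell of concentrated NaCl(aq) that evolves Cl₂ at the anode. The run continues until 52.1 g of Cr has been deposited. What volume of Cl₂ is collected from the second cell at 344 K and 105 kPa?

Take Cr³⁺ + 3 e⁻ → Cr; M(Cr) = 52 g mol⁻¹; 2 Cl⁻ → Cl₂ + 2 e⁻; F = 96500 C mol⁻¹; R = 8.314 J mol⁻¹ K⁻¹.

n(Cr) = 52.1 / 52 = 1.002 mol, so n(e⁻) = 3 × 1.002 = 3.006 mol.
The cells are in series, so the same 3.006 mol of electrons passes through the second cell.
2 Cl⁻ → Cl₂ + 2 e⁻ — 2 mol e⁻ per mol Cl₂, so n(Cl₂) = 3.006/2 = 1.503 mol.
V = nRT/P = (1.503 × 8.314 × 344) / (105 × 10³) = 0.0409 m³ = 40.9 L.

40.9 L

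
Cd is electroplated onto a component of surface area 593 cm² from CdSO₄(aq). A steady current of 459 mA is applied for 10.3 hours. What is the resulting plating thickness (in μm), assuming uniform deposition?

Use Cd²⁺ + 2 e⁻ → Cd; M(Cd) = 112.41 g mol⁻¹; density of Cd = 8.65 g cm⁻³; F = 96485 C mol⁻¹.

Q = I·t = 0.4590 × 37080 = 17020 C; n(e⁻) = 0.1764 mol.
n(Cd) = n(e⁻)/2 = 0.08820 mol, so m = 0.08820 × 112.41 = 9.914 g.
Volume = m/ρ = 9.914 / 8.65 = 1.146 cm³.
Thickness = V/A = 1.146 / 593 = 0.00193 cm = 19.3 μm.

19.3 μm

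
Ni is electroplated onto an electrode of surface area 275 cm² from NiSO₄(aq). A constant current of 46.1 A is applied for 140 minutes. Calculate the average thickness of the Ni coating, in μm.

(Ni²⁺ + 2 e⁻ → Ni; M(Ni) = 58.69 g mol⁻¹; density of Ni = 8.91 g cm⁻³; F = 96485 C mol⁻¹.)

481 μm

Q = I·t = 46.10 × 8400.0 = 387200 C; n(e⁻) = 4.013 mol.
n(Ni) = n(e⁻)/2 = 2.007 mol, so m = 2.007 × 58.69 = 117.8 g.
Volume = m/ρ = 117.8 / 8.91 = 13.22 cm³.
Thickness = V/A = 13.22 / 275 = 0.0481 cm = 481 μm.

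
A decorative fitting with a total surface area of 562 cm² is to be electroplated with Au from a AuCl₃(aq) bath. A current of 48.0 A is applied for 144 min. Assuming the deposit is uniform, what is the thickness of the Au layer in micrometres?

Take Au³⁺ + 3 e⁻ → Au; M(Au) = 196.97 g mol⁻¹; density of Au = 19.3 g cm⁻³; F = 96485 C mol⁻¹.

260 μm

Q = I·t = 48.00 × 8640.0 = 414700 C; n(e⁻) = 4.298 mol.
n(Au) = n(e⁻)/3 = 1.433 mol, so m = 1.433 × 196.97 = 282.2 g.
Volume = m/ρ = 282.2 / 19.3 = 14.62 cm³.
Thickness = V/A = 14.62 / 562 = 0.0260 cm = 260 μm.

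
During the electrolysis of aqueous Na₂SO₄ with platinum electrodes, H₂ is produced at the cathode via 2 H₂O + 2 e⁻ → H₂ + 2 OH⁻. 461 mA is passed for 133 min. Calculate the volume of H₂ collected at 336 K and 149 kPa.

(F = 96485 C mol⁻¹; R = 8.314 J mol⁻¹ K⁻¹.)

Q = I·t = 0.4610 A × 7980.0 s = 3679 C.
n(e⁻) = Q/F = 3679 / 96485 = 0.03813 mol.
2 electrons are transferred per H₂ molecule, so n(H₂) = 0.03813 / 2 = 0.01906 mol.
V = nRT/P = (0.01906 × 8.314 × 336) / (149 × 10³ Pa) = 3.57 × 10⁻⁴ m³ = 0.357 L.

0.357 L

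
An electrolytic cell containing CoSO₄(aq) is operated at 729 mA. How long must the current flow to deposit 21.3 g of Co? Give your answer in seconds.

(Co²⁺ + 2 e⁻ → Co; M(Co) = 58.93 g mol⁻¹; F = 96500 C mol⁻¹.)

95700 s

n(Co) = m/M = 21.3 / 58.93 = 0.3614 mol.
Each Co atom requires 2 electrons, so n(e⁻) = 2 × 0.3614 = 0.7229 mol.
Q = n(e⁻)·F = 0.7229 × 96500 = 69760 C.
t = Q/I = 69760 / 0.7290 A = 95690 s.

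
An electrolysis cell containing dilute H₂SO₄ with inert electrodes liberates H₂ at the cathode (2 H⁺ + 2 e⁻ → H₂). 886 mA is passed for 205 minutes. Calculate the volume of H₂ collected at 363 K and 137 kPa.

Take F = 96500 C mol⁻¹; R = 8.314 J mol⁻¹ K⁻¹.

Q = I·t = 0.8860 A × 12300 s = 10900 C.
n(e⁻) = Q/F = 10900 / 96500 = 0.1129 mol.
2 electrons are transferred per H₂ molecule, so n(H₂) = 0.1129 / 2 = 0.05647 mol.
V = nRT/P = (0.05647 × 8.314 × 363) / (137 × 10³ Pa) = 0.00124 m³ = 1.24 L.

1.24 L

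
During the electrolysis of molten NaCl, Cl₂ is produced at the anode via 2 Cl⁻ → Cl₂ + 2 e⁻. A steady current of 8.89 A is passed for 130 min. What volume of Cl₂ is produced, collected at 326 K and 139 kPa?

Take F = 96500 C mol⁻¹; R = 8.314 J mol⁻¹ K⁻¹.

7.01 L

Q = I·t = 8.890 A × 7800.0 s = 69340 C.
n(e⁻) = Q/F = 69340 / 96500 = 0.7186 mol.
2 electrons are transferred per Cl₂ molecule, so n(Cl₂) = 0.7186 / 2 = 0.3593 mol.
V = nRT/P = (0.3593 × 8.314 × 326) / (139 × 10³ Pa) = 0.00701 m³ = 7.01 L.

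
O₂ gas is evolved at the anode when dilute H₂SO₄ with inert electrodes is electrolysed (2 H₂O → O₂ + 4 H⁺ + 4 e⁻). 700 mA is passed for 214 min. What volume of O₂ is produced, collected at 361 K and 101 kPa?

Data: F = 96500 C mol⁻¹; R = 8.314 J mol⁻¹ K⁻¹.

0.692 L

Q = I·t = 0.7000 A × 12840 s = 8988 C.
n(e⁻) = Q/F = 8988 / 96500 = 0.09314 mol.
4 electrons are transferred per O₂ molecule, so n(O₂) = 0.09314 / 4 = 0.02328 mol.
V = nRT/P = (0.02328 × 8.314 × 361) / (101 × 10³ Pa) = 6.92 × 10⁻⁴ m³ = 0.692 L.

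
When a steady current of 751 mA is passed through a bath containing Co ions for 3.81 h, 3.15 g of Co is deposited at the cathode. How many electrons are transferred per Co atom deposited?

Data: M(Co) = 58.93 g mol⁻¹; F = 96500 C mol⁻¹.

2

Q = I·t = 0.7510 A × 13716 s = 10300 C, so n(e⁻) = 10300/96500 = 0.1067 mol.
n(Co) deposited = 3.15 / 58.93 = 0.05345 mol.
Electrons per atom = n(e⁻)/n(Co) = 0.1067 / 0.05345 = 2.00 ≈ 2, so the ion is Co²⁺.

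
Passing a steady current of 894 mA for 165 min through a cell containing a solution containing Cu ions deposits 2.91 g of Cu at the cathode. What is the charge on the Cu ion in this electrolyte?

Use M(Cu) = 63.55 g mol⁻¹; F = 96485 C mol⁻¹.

Q = I·t = 0.8940 A × 9900.0 s = 8851 C, so n(e⁻) = 8851/96485 = 0.09173 mol.
n(Cu) deposited = 2.91 / 63.55 = 0.04579 mol.
Electrons per atom = n(e⁻)/n(Cu) = 0.09173 / 0.04579 = 2.00 ≈ 2, so the ion is Cu²⁺.

+2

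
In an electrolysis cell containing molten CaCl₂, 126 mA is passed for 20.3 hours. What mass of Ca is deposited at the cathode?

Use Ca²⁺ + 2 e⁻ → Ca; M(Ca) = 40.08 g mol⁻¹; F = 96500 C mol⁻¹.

1.91 g

Q = I·t = 0.1260 A × 73080 s = 9208 C.
n(e⁻) = Q/F = 9208 / 96500 = 0.09542 mol.
Ca²⁺ + 2 e⁻ → Ca, so n(Ca) = n(e⁻)/2 = 0.04771 mol.
m = n·M = 0.04771 × 40.08 = 1.91 g.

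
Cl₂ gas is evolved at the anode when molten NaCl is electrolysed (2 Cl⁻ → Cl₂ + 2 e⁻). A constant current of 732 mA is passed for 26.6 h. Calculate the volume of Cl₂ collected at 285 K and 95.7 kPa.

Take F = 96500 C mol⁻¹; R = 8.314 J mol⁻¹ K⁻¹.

Q = I·t = 0.7320 A × 95760 s = 70100 C.
n(e⁻) = Q/F = 70100 / 96500 = 0.7264 mol.
2 electrons are transferred per Cl₂ molecule, so n(Cl₂) = 0.7264 / 2 = 0.3632 mol.
V = nRT/P = (0.3632 × 8.314 × 285) / (95.7 × 10³ Pa) = 0.00899 m³ = 8.99 L.

8.99 L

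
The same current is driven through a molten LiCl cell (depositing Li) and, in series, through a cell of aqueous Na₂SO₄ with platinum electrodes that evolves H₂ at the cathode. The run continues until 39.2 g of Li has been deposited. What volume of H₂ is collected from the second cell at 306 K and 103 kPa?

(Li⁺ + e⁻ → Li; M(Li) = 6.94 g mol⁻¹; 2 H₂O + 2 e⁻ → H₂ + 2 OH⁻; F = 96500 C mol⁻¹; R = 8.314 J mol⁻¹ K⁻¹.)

n(Li) = 39.2 / 6.94 = 5.648 mol, so n(e⁻) = 1 × 5.648 = 5.648 mol.
The cells are in series, so the same 5.648 mol of electrons passes through the second cell.
2 H₂O + 2 e⁻ → H₂ + 2 OH⁻ — 2 mol e⁻ per mol H₂, so n(H₂) = 5.648/2 = 2.824 mol.
V = nRT/P = (2.824 × 8.314 × 306) / (103 × 10³) = 0.0698 m³ = 69.8 L.

69.8 L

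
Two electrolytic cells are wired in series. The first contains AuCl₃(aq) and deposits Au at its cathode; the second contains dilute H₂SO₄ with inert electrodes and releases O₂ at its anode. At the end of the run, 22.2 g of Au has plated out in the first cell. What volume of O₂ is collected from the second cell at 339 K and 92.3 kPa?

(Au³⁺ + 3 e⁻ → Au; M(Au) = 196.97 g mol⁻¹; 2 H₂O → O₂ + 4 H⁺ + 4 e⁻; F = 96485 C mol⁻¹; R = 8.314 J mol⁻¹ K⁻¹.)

2.58 L

n(Au) = 22.2 / 196.97 = 0.1127 mol, so n(e⁻) = 3 × 0.1127 = 0.3381 mol.
The cells are in series, so the same 0.3381 mol of electrons passes through the second cell.
2 H₂O → O₂ + 4 H⁺ + 4 e⁻ — 4 mol e⁻ per mol O₂, so n(O₂) = 0.3381/4 = 0.08453 mol.
V = nRT/P = (0.08453 × 8.314 × 339) / (92.3 × 10³) = 0.00258 m³ = 2.58 L.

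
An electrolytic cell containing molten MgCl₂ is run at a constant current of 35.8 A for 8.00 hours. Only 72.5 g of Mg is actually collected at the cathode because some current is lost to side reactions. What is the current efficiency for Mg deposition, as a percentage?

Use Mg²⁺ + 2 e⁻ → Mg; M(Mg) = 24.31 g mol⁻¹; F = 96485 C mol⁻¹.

55.8 %

Q = I·t = 35.80 × 28800 = 1031000 C; n(e⁻) = 1031000/96485 = 10.69 mol.
Theoretical n(Mg) = n(e⁻)/2 = 5.343 mol, i.e. m_theo = 5.343 × 24.31 = 129.9 g.
Efficiency = m_actual / m_theo = 72.5 / 129.9 = 55.8 %.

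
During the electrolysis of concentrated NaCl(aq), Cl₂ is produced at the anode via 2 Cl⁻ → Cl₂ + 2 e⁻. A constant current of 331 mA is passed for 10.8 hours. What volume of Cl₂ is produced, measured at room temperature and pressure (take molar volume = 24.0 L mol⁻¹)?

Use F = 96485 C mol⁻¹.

1.60 L

Q = I·t = 0.3310 A × 38880 s = 12870 C.
n(e⁻) = Q/F = 12870 / 96485 = 0.1334 mol.
2 electrons are transferred per Cl₂ molecule, so n(Cl₂) = 0.1334 / 2 = 0.06669 mol.
V = n × V_m = 0.06669 × 24.0 = 1.60 L.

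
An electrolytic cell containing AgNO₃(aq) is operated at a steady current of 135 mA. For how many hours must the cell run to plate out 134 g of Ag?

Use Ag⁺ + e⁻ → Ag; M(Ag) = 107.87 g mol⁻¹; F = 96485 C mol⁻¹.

247 h

n(Ag) = m/M = 134 / 107.87 = 1.242 mol.
Each Ag atom requires 1 electron, so n(e⁻) = 1 × 1.242 = 1.242 mol.
Q = n(e⁻)·F = 1.242 × 96485 = 119900 C.
t = Q/I = 119900 / 0.1350 A = 887800 s = 247 h.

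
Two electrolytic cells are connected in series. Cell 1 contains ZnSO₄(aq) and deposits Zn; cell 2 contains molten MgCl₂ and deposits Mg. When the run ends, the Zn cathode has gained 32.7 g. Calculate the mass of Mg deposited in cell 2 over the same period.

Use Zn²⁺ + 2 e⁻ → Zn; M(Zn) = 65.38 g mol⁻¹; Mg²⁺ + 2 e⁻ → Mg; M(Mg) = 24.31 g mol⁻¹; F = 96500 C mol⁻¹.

12.2 g

n(Zn) = 32.7 / 65.38 = 0.5002 mol.
Since Zn²⁺ + 2 e⁻ → Zn, n(e⁻) passed = 2 × 0.5002 = 1.000 mol.
Cells in series carry the same charge, so the same 1.000 mol of electrons passes through cell 2.
Mg²⁺ + 2 e⁻ → Mg, so n(Mg) = 1.000 / 2 = 0.5002 mol.
m(Mg) = 0.5002 × 24.31 = 12.2 g.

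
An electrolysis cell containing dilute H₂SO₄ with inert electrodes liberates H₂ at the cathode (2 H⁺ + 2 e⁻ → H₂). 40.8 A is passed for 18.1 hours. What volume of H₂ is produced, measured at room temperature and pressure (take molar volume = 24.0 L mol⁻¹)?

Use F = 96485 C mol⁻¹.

Q = I·t = 40.80 A × 65160 s = 2659000 C.
n(e⁻) = Q/F = 2659000 / 96485 = 27.55 mol.
2 electrons are transferred per H₂ molecule, so n(H₂) = 27.55 / 2 = 13.78 mol.
V = n × V_m = 13.78 × 24.0 = 331 L.

331 L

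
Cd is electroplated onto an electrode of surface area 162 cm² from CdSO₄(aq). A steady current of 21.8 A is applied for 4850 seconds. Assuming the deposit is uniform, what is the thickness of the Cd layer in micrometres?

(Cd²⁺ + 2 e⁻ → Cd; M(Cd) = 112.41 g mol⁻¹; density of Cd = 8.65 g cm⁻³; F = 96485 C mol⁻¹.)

440 μm

Q = I·t = 21.80 × 4850.0 = 105700 C; n(e⁻) = 1.096 mol.
n(Cd) = n(e⁻)/2 = 0.5479 mol, so m = 0.5479 × 112.41 = 61.59 g.
Volume = m/ρ = 61.59 / 8.65 = 7.120 cm³.
Thickness = V/A = 7.120 / 162 = 0.0440 cm = 440 μm.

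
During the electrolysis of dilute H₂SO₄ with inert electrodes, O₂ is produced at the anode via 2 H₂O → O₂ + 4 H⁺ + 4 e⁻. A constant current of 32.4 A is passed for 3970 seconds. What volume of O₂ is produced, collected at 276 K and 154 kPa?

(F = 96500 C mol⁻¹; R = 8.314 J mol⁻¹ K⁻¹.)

4.97 L

Q = I·t = 32.40 A × 3970.0 s = 128600 C.
n(e⁻) = Q/F = 128600 / 96500 = 1.333 mol.
4 electrons are transferred per O₂ molecule, so n(O₂) = 1.333 / 4 = 0.3332 mol.
V = nRT/P = (0.3332 × 8.314 × 276) / (154 × 10³ Pa) = 0.00497 m³ = 4.97 L.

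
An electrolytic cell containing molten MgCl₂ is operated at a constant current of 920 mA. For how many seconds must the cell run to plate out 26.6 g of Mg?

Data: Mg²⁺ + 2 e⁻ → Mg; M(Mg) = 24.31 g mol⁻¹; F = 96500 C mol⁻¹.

n(Mg) = m/M = 26.6 / 24.31 = 1.094 mol.
Each Mg atom requires 2 electrons, so n(e⁻) = 2 × 1.094 = 2.188 mol.
Q = n(e⁻)·F = 2.188 × 96500 = 211200 C.
t = Q/I = 211200 / 0.9200 A = 229500 s.

2.30 × 10⁵ s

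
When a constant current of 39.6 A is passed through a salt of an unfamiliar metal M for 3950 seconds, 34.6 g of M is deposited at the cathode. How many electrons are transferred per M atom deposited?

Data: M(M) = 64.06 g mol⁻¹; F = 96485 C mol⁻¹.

Q = I·t = 39.60 A × 3950.0 s = 156400 C, so n(e⁻) = 156400/96485 = 1.621 mol.
n(M) deposited = 34.6 / 64.06 = 0.5401 mol.
Electrons per atom = n(e⁻)/n(M) = 1.621 / 0.5401 = 3.00 ≈ 3, so the ion is M³⁺.

3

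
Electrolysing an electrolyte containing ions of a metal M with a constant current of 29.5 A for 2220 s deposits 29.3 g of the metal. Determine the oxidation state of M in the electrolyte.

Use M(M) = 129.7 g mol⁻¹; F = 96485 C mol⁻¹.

+3

Q = I·t = 29.50 A × 2220.0 s = 65490 C, so n(e⁻) = 65490/96485 = 0.6788 mol.
n(M) deposited = 29.3 / 129.7 = 0.2259 mol.
Electrons per atom = n(e⁻)/n(M) = 0.6788 / 0.2259 = 3.00 ≈ 3, so the ion is M³⁺.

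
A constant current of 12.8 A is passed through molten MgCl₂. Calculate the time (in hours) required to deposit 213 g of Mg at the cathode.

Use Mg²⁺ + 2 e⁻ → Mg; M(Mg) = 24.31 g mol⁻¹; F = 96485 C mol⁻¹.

n(Mg) = m/M = 213 / 24.31 = 8.762 mol.
Each Mg atom requires 2 electrons, so n(e⁻) = 2 × 8.762 = 17.52 mol.
Q = n(e⁻)·F = 17.52 × 96485 = 1691000 C.
t = Q/I = 1691000 / 12.80 A = 132100 s = 36.7 h.

36.7 h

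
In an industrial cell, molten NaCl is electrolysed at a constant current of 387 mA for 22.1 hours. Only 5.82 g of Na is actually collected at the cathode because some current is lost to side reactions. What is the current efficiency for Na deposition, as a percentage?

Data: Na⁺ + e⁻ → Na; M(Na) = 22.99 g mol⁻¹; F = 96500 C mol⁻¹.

79.3 %

Q = I·t = 0.3870 × 79560 = 30790 C; n(e⁻) = 30790/96500 = 0.3191 mol.
Theoretical n(Na) = n(e⁻)/1 = 0.3191 mol, i.e. m_theo = 0.3191 × 22.99 = 7.335 g.
Efficiency = m_actual / m_theo = 5.82 / 7.335 = 79.3 %.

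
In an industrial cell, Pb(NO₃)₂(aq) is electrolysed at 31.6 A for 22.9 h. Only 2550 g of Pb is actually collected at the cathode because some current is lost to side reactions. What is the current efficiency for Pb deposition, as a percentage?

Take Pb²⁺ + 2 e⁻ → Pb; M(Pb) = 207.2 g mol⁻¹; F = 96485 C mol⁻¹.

Q = I·t = 31.60 × 82440 = 2605000 C; n(e⁻) = 2605000/96485 = 27.00 mol.
Theoretical n(Pb) = n(e⁻)/2 = 13.50 mol, i.e. m_theo = 13.50 × 207.2 = 2797 g.
Efficiency = m_actual / m_theo = 2550 / 2797 = 91.2 %.

91.2 %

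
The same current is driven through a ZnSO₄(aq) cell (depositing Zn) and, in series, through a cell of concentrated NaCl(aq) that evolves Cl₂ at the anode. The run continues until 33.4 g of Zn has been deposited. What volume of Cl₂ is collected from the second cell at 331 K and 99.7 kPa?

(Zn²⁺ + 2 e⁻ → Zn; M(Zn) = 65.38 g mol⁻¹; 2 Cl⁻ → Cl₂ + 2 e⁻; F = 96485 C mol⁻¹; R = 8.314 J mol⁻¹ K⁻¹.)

14.1 L

n(Zn) = 33.4 / 65.38 = 0.5109 mol, so n(e⁻) = 2 × 0.5109 = 1.022 mol.
The cells are in series, so the same 1.022 mol of electrons passes through the second cell.
2 Cl⁻ → Cl₂ + 2 e⁻ — 2 mol e⁻ per mol Cl₂, so n(Cl₂) = 1.022/2 = 0.5109 mol.
V = nRT/P = (0.5109 × 8.314 × 331) / (99.7 × 10³) = 0.0141 m³ = 14.1 L.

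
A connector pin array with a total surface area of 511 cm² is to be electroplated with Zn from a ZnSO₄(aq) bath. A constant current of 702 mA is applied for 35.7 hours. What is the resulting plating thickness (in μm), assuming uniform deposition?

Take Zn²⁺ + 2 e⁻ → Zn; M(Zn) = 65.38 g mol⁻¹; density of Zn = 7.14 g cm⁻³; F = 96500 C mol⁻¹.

Q = I·t = 0.7020 × 128520 = 90220 C; n(e⁻) = 0.9349 mol.
n(Zn) = n(e⁻)/2 = 0.4675 mol, so m = 0.4675 × 65.38 = 30.56 g.
Volume = m/ρ = 30.56 / 7.14 = 4.281 cm³.
Thickness = V/A = 4.281 / 511 = 0.00838 cm = 83.8 μm.

83.8 μm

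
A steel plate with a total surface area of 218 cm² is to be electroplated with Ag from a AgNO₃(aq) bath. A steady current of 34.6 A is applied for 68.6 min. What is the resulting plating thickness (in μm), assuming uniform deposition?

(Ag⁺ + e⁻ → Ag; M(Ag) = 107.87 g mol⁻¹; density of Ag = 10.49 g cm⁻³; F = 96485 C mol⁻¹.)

696 μm

Q = I·t = 34.60 × 4116.0 = 142400 C; n(e⁻) = 1.476 mol.
n(Ag) = n(e⁻)/1 = 1.476 mol, so m = 1.476 × 107.87 = 159.2 g.
Volume = m/ρ = 159.2 / 10.49 = 15.18 cm³.
Thickness = V/A = 15.18 / 218 = 0.0696 cm = 696 μm.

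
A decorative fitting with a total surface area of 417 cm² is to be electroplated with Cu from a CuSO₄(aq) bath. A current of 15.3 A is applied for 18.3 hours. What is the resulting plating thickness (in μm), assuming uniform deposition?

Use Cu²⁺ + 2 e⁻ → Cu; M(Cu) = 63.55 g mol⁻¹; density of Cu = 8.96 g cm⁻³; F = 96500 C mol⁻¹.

Q = I·t = 15.30 × 65880 = 1008000 C; n(e⁻) = 10.45 mol.
n(Cu) = n(e⁻)/2 = 5.223 mol, so m = 5.223 × 63.55 = 331.9 g.
Volume = m/ρ = 331.9 / 8.96 = 37.04 cm³.
Thickness = V/A = 37.04 / 417 = 0.0888 cm = 888 μm.

888 μm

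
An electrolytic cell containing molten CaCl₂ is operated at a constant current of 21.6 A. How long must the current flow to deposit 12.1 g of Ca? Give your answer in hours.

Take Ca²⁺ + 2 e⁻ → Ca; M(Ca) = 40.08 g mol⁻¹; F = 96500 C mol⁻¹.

n(Ca) = m/M = 12.1 / 40.08 = 0.3019 mol.
Each Ca atom requires 2 electrons, so n(e⁻) = 2 × 0.3019 = 0.6038 mol.
Q = n(e⁻)·F = 0.6038 × 96500 = 58270 C.
t = Q/I = 58270 / 21.60 A = 2697 s = 0.749 h.

0.749 h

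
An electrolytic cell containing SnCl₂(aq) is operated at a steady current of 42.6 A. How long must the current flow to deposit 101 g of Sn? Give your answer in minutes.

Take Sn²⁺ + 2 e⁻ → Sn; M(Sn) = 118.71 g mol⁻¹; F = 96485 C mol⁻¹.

64.2 min

n(Sn) = m/M = 101 / 118.71 = 0.8508 mol.
Each Sn atom requires 2 electrons, so n(e⁻) = 2 × 0.8508 = 1.702 mol.
Q = n(e⁻)·F = 1.702 × 96485 = 164200 C.
t = Q/I = 164200 / 42.60 A = 3854 s = 64.2 min.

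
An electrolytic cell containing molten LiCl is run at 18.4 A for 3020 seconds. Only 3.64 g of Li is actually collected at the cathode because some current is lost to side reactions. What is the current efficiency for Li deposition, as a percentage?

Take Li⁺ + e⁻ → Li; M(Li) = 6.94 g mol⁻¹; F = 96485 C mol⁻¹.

91.1 %

Q = I·t = 18.40 × 3020.0 = 55570 C; n(e⁻) = 55570/96485 = 0.5759 mol.
Theoretical n(Li) = n(e⁻)/1 = 0.5759 mol, i.e. m_theo = 0.5759 × 6.94 = 3.997 g.
Efficiency = m_actual / m_theo = 3.64 / 3.997 = 91.1 %.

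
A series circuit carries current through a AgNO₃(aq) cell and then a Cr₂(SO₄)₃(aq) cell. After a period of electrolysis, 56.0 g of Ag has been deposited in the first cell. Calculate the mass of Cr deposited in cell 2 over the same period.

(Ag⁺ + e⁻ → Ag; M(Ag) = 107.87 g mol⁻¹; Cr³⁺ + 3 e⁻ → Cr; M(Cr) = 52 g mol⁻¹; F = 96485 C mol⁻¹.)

9.00 g

n(Ag) = 56.0 / 107.87 = 0.5191 mol.
Since Ag⁺ + e⁻ → Ag, n(e⁻) passed = 1 × 0.5191 = 0.5191 mol.
Cells in series carry the same charge, so the same 0.5191 mol of electrons passes through cell 2.
Cr³⁺ + 3 e⁻ → Cr, so n(Cr) = 0.5191 / 3 = 0.1730 mol.
m(Cr) = 0.1730 × 52 = 9.00 g.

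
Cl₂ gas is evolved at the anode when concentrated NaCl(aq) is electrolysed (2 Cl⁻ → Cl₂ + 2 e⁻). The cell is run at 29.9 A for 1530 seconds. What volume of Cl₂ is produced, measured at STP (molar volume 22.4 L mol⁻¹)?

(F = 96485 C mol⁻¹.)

Q = I·t = 29.90 A × 1530.0 s = 45750 C.
n(e⁻) = Q/F = 45750 / 96485 = 0.4741 mol.
2 electrons are transferred per Cl₂ molecule, so n(Cl₂) = 0.4741 / 2 = 0.2371 mol.
V = n × V_m = 0.2371 × 22.4 = 5.31 L.

5.31 L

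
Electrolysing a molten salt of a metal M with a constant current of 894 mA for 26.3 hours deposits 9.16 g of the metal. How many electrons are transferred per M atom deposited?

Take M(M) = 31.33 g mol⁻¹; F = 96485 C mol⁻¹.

Q = I·t = 0.8940 A × 94680 s = 84640 C, so n(e⁻) = 84640/96485 = 0.8773 mol.
n(M) deposited = 9.16 / 31.33 = 0.2924 mol.
Electrons per atom = n(e⁻)/n(M) = 0.8773 / 0.2924 = 3.00 ≈ 3, so the ion is M³⁺.

3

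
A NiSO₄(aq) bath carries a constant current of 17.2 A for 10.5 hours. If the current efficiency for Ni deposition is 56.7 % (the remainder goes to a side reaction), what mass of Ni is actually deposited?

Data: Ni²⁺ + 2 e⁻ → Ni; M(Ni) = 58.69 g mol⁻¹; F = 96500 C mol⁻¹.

112 g

Q = I·t = 17.20 × 37800 = 650200 C.
n(e⁻) = 650200/96500 = 6.737 mol; theoretically n(Ni) = 6.737/2 = 3.369 mol, m_theo = 197.7 g.
At 56.7 % efficiency, m_actual = 0.567 × 197.7 = 112 g.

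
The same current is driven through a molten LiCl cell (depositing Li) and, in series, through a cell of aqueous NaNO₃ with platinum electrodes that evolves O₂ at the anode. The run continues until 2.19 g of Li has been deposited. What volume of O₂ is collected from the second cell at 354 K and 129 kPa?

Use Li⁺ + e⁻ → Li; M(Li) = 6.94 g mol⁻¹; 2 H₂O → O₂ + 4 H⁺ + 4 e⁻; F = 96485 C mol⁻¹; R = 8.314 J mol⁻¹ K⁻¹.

1.80 L

n(Li) = 2.19 / 6.94 = 0.3156 mol, so n(e⁻) = 1 × 0.3156 = 0.3156 mol.
The cells are in series, so the same 0.3156 mol of electrons passes through the second cell.
2 H₂O → O₂ + 4 H⁺ + 4 e⁻ — 4 mol e⁻ per mol O₂, so n(O₂) = 0.3156/4 = 0.07889 mol.
V = nRT/P = (0.07889 × 8.314 × 354) / (129 × 10³) = 0.00180 m³ = 1.80 L.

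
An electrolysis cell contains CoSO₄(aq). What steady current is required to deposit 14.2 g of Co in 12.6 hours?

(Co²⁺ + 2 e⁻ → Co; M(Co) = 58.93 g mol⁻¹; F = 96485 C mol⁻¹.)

n(Co) = 14.2 / 58.93 = 0.2410 mol.
n(e⁻) = 2 × 0.2410 = 0.4819 mol.
Q = n(e⁻)·F = 0.4819 × 96485 = 46500 C.
I = Q/t = 46500 / 45360 s = 1.03 A.

1.03 A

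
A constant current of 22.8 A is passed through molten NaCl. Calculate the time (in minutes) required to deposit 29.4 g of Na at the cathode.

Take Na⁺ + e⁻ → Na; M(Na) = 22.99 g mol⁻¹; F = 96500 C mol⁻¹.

90.2 min

n(Na) = m/M = 29.4 / 22.99 = 1.279 mol.
Each Na atom requires 1 electron, so n(e⁻) = 1 × 1.279 = 1.279 mol.
Q = n(e⁻)·F = 1.279 × 96500 = 123400 C.
t = Q/I = 123400 / 22.80 A = 5413 s = 90.2 min.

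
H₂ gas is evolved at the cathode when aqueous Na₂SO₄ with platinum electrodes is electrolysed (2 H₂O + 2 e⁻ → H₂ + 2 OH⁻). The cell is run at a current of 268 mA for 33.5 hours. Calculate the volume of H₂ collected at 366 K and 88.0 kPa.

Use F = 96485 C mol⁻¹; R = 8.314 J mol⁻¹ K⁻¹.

5.79 L

Q = I·t = 0.2680 A × 120600 s = 32320 C.
n(e⁻) = Q/F = 32320 / 96485 = 0.3350 mol.
2 electrons are transferred per H₂ molecule, so n(H₂) = 0.3350 / 2 = 0.1675 mol.
V = nRT/P = (0.1675 × 8.314 × 366) / (88.0 × 10³ Pa) = 0.00579 m³ = 5.79 L.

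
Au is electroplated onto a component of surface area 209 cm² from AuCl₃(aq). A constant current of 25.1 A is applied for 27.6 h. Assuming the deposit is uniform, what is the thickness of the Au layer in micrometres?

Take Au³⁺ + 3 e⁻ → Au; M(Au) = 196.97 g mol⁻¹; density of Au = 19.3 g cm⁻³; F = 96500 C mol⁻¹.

4210 μm

Q = I·t = 25.10 × 99360 = 2494000 C; n(e⁻) = 25.84 mol.
n(Au) = n(e⁻)/3 = 8.615 mol, so m = 8.615 × 196.97 = 1697 g.
Volume = m/ρ = 1697 / 19.3 = 87.92 cm³.
Thickness = V/A = 87.92 / 209 = 0.421 cm = 4210 μm.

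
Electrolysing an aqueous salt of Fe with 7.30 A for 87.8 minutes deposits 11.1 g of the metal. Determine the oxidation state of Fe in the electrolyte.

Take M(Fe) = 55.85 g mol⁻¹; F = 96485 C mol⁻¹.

Q = I·t = 7.300 A × 5268.0 s = 38460 C, so n(e⁻) = 38460/96485 = 0.3986 mol.
n(Fe) deposited = 11.1 / 55.85 = 0.1987 mol.
Electrons per atom = n(e⁻)/n(Fe) = 0.3986 / 0.1987 = 2.01 ≈ 2, so the ion is Fe²⁺.

+2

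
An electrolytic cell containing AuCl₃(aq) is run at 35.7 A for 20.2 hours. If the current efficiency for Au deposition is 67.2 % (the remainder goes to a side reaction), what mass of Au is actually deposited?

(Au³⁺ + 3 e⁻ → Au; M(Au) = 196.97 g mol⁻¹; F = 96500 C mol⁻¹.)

1190 g

Q = I·t = 35.70 × 72720 = 2596000 C.
n(e⁻) = 2596000/96500 = 26.90 mol; theoretically n(Au) = 26.90/3 = 8.968 mol, m_theo = 1766 g.
At 67.2 % efficiency, m_actual = 0.672 × 1766 = 1190 g.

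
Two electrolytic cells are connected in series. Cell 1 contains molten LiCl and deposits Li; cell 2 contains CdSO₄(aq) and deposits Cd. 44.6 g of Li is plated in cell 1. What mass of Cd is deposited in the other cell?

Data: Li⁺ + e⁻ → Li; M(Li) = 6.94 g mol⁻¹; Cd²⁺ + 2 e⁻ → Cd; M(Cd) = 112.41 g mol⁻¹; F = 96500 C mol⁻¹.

361 g

n(Li) = 44.6 / 6.94 = 6.427 mol.
Since Li⁺ + e⁻ → Li, n(e⁻) passed = 1 × 6.427 = 6.427 mol.
Cells in series carry the same charge, so the same 6.427 mol of electrons passes through cell 2.
Cd²⁺ + 2 e⁻ → Cd, so n(Cd) = 6.427 / 2 = 3.213 mol.
m(Cd) = 3.213 × 112.41 = 361 g.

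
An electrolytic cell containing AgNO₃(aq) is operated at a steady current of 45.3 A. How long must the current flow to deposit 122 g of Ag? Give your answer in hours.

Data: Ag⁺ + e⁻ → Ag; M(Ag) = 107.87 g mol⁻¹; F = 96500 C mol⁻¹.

0.669 h

n(Ag) = m/M = 122 / 107.87 = 1.131 mol.
Each Ag atom requires 1 electron, so n(e⁻) = 1 × 1.131 = 1.131 mol.
Q = n(e⁻)·F = 1.131 × 96500 = 109100 C.
t = Q/I = 109100 / 45.30 A = 2409 s = 0.669 h.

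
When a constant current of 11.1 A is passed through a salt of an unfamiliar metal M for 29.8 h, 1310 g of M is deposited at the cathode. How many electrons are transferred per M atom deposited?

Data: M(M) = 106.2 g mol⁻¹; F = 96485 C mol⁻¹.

Q = I·t = 11.10 A × 107280 s = 1191000 C, so n(e⁻) = 1191000/96485 = 12.34 mol.
n(M) deposited = 1310 / 106.2 = 12.34 mol.
Electrons per atom = n(e⁻)/n(M) = 12.34 / 12.34 = 1.00 ≈ 1, so the ion is M⁺.

1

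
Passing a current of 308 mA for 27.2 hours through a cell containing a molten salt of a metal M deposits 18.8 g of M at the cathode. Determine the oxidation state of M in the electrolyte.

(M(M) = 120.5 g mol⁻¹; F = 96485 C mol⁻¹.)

Q = I·t = 0.3080 A × 97920 s = 30160 C, so n(e⁻) = 30160/96485 = 0.3126 mol.
n(M) deposited = 18.8 / 120.5 = 0.1560 mol.
Electrons per atom = n(e⁻)/n(M) = 0.3126 / 0.1560 = 2.00 ≈ 2, so the ion is M²⁺.

+2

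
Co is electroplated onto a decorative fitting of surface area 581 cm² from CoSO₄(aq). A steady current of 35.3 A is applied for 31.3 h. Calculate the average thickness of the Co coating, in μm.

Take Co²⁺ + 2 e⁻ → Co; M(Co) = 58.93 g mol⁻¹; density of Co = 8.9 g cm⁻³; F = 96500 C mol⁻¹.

2350 μm

Q = I·t = 35.30 × 112680 = 3978000 C; n(e⁻) = 41.22 mol.
n(Co) = n(e⁻)/2 = 20.61 mol, so m = 20.61 × 58.93 = 1215 g.
Volume = m/ρ = 1215 / 8.9 = 136.5 cm³.
Thickness = V/A = 136.5 / 581 = 0.235 cm = 2350 μm.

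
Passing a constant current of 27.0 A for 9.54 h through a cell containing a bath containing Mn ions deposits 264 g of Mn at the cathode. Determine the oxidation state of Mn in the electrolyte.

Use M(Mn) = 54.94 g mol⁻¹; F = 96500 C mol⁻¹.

Q = I·t = 27.00 A × 34344 s = 927300 C, so n(e⁻) = 927300/96500 = 9.609 mol.
n(Mn) deposited = 264 / 54.94 = 4.805 mol.
Electrons per atom = n(e⁻)/n(Mn) = 9.609 / 4.805 = 2.00 ≈ 2, so the ion is Mn²⁺.

+2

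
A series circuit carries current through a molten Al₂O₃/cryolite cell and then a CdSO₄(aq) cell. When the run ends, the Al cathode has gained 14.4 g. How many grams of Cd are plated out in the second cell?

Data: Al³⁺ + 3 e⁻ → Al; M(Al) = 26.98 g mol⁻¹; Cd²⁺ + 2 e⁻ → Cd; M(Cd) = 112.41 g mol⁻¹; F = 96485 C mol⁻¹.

n(Al) = 14.4 / 26.98 = 0.5337 mol.
Since Al³⁺ + 3 e⁻ → Al, n(e⁻) passed = 3 × 0.5337 = 1.601 mol.
Cells in series carry the same charge, so the same 1.601 mol of electrons passes through cell 2.
Cd²⁺ + 2 e⁻ → Cd, so n(Cd) = 1.601 / 2 = 0.8006 mol.
m(Cd) = 0.8006 × 112.41 = 90.0 g.

90.0 g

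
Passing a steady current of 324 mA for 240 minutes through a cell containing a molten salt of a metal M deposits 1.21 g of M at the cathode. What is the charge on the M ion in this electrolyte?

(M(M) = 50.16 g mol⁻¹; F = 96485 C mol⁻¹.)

Q = I·t = 0.3240 A × 14400 s = 4666 C, so n(e⁻) = 4666/96485 = 0.04836 mol.
n(M) deposited = 1.21 / 50.16 = 0.02412 mol.
Electrons per atom = n(e⁻)/n(M) = 0.04836 / 0.02412 = 2.00 ≈ 2, so the ion is M²⁺.

+2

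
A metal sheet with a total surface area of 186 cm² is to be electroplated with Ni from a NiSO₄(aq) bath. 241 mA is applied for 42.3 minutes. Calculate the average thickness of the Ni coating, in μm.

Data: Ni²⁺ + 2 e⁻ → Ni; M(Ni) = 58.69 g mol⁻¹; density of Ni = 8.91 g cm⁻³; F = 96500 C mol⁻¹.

Q = I·t = 0.2410 × 2538.0 = 611.7 C; n(e⁻) = 0.006338 mol.
n(Ni) = n(e⁻)/2 = 0.003169 mol, so m = 0.003169 × 58.69 = 0.1860 g.
Volume = m/ρ = 0.1860 / 8.91 = 0.02088 cm³.
Thickness = V/A = 0.02088 / 186 = 1.12 × 10⁻⁴ cm = 1.12 μm.

1.12 μm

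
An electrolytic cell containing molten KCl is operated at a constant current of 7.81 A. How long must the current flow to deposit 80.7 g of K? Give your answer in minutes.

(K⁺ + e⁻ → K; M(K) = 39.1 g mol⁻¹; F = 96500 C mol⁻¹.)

425 min

n(K) = m/M = 80.7 / 39.1 = 2.064 mol.
Each K atom requires 1 electron, so n(e⁻) = 1 × 2.064 = 2.064 mol.
Q = n(e⁻)·F = 2.064 × 96500 = 199200 C.
t = Q/I = 199200 / 7.810 A = 25500 s = 425 min.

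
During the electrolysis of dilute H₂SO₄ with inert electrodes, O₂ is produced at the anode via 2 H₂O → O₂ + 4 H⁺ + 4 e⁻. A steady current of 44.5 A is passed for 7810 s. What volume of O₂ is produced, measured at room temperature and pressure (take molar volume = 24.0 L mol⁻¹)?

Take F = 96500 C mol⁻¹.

Q = I·t = 44.50 A × 7810.0 s = 347500 C.
n(e⁻) = Q/F = 347500 / 96500 = 3.602 mol.
4 electrons are transferred per O₂ molecule, so n(O₂) = 3.602 / 4 = 0.9004 mol.
V = n × V_m = 0.9004 × 24.0 = 21.6 L.

21.6 L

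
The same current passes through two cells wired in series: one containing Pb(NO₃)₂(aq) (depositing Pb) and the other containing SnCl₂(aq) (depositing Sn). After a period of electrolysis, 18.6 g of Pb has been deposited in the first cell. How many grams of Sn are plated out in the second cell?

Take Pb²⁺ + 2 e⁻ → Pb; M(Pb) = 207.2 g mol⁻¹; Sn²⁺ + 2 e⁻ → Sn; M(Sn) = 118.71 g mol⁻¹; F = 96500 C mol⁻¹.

n(Pb) = 18.6 / 207.2 = 0.08977 mol.
Since Pb²⁺ + 2 e⁻ → Pb, n(e⁻) passed = 2 × 0.08977 = 0.1795 mol.
Cells in series carry the same charge, so the same 0.1795 mol of electrons passes through cell 2.
Sn²⁺ + 2 e⁻ → Sn, so n(Sn) = 0.1795 / 2 = 0.08977 mol.
m(Sn) = 0.08977 × 118.71 = 10.7 g.

10.7 g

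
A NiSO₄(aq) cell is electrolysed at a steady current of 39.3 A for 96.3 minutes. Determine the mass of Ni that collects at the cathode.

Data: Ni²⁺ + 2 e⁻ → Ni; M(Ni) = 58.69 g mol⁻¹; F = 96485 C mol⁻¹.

Q = I·t = 39.30 A × 5778.0 s = 227100 C.
n(e⁻) = Q/F = 227100 / 96485 = 2.353 mol.
Ni²⁺ + 2 e⁻ → Ni, so n(Ni) = n(e⁻)/2 = 1.177 mol.
m = n·M = 1.177 × 58.69 = 69.1 g.

69.1 g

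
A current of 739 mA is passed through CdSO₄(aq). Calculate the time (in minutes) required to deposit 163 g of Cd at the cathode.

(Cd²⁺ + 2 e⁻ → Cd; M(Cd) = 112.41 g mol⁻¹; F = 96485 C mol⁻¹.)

6310 min

n(Cd) = m/M = 163 / 112.41 = 1.450 mol.
Each Cd atom requires 2 electrons, so n(e⁻) = 2 × 1.450 = 2.900 mol.
Q = n(e⁻)·F = 2.900 × 96485 = 279800 C.
t = Q/I = 279800 / 0.7390 A = 378600 s = 6310 min.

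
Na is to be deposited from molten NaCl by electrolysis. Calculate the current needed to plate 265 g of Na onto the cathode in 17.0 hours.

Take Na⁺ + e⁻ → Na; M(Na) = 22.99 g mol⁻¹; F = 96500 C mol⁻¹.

n(Na) = 265 / 22.99 = 11.53 mol.
n(e⁻) = 1 × 11.53 = 11.53 mol.
Q = n(e⁻)·F = 11.53 × 96500 = 1112000 C.
I = Q/t = 1112000 / 61200 s = 18.2 A.

18.2 A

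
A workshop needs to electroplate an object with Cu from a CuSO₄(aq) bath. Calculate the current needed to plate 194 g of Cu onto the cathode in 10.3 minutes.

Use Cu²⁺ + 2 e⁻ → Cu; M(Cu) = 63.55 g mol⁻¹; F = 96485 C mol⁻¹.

n(Cu) = 194 / 63.55 = 3.053 mol.
n(e⁻) = 2 × 3.053 = 6.105 mol.
Q = n(e⁻)·F = 6.105 × 96485 = 589100 C.
I = Q/t = 589100 / 618.00 s = 953 A.

953 A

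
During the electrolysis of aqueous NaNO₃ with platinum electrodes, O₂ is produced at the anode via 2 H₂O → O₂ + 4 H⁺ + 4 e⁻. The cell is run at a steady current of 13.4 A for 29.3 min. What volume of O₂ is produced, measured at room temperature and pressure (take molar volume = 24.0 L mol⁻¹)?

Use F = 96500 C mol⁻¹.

1.46 L

Q = I·t = 13.40 A × 1758.0 s = 23560 C.
n(e⁻) = Q/F = 23560 / 96500 = 0.2441 mol.
4 electrons are transferred per O₂ molecule, so n(O₂) = 0.2441 / 4 = 0.06103 mol.
V = n × V_m = 0.06103 × 24.0 = 1.46 L.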